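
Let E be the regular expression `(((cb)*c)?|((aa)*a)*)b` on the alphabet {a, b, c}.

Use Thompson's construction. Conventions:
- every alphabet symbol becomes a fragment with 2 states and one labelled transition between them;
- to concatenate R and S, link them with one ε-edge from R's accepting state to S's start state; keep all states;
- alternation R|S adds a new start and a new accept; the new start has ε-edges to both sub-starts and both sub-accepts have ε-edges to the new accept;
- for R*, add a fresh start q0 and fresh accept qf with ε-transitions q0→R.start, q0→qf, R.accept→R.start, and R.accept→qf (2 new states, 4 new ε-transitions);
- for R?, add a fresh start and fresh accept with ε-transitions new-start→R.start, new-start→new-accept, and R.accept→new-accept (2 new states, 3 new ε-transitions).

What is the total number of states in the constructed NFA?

24

By structural recursion:
Each of the 7 symbol leaves contributes a 2-state fragment.
  cb — 4 states
  (cb)* — 6 states
  (cb)*c — 8 states
  ((cb)*c)? — 10 states
  aa — 4 states
  (aa)* — 6 states
  (aa)*a — 8 states
  ((aa)*a)* — 10 states
  ((cb)*c)?|((aa)*a)* — 22 states
  (((cb)*c)?|((aa)*a)*)b — 24 states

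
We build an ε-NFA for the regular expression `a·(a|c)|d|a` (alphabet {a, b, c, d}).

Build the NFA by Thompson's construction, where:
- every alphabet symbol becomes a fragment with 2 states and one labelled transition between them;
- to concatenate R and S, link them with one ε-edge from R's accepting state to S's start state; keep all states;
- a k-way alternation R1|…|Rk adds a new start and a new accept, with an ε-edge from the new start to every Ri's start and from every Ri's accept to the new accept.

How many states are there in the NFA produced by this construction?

14

Recursing over subexpressions:
Each of the 5 symbol leaves contributes a 2-state fragment.
  a|c = 6 states
  a·(a|c) = 8 states
  a·(a|c)|d|a = 14 states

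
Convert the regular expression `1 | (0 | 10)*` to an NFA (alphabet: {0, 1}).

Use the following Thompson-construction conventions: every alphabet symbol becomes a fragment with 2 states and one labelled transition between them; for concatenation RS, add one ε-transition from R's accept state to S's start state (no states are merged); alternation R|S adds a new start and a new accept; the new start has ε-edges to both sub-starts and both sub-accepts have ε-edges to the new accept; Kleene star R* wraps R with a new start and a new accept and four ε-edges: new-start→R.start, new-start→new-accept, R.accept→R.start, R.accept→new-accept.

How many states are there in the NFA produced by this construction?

14

Bottom-up over the parse tree:
Each of the 4 symbol leaves contributes a 2-state fragment.
  10 = 4 states
  0 | 10 = 8 states
  (0 | 10)* = 10 states
  1 | (0 | 10)* = 14 states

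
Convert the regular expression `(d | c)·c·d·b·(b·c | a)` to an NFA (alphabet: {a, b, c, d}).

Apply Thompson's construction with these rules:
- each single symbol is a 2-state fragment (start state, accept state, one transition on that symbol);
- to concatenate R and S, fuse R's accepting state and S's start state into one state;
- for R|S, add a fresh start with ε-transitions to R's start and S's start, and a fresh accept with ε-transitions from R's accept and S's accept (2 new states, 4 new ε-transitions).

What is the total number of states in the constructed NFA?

Building bottom-up:
Each of the 8 symbol leaves contributes a 2-state fragment.
  d | c → 6 states
  b·c → 3 states
  b·c | a → 7 states
  (d | c)·c·d·b·(b·c | a) → 15 states

15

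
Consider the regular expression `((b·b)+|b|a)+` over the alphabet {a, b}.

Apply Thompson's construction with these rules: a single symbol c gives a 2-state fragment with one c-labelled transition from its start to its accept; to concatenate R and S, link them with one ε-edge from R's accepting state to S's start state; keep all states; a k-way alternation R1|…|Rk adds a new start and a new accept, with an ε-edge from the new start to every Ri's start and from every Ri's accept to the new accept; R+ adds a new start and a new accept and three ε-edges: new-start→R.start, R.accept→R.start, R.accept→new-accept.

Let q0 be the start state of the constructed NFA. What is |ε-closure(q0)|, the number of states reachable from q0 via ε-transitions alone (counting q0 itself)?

6

Work bottom-up. For each fragment F, track |ε-closure(F.start)| and whether F's accept lies in that closure (i.e. whether F accepts ε). A single-symbol fragment has closure size 1 and does not accept ε.
  b·b → |closure| equals the left operand's closure size = 1 (its accept is not ε-reachable, so the closure stops there)
  (b·b)+ → |closure| = 1 + 1 = 2 (the body doesn't accept ε, so the new accept is not reached)
  (b·b)+|b|a → |closure| = 1 + 2 + 1 + 1 = 5 (the new accept is not ε-reachable since no branch accepts ε)
  ((b·b)+|b|a)+ → |closure| = 1 + 5 = 6 (the body doesn't accept ε, so the new accept is not reached)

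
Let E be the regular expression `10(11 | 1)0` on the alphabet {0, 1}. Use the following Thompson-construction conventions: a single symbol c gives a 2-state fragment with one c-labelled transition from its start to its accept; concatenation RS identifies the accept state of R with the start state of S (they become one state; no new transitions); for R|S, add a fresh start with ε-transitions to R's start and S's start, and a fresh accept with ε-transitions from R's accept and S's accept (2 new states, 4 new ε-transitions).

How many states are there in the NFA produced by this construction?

10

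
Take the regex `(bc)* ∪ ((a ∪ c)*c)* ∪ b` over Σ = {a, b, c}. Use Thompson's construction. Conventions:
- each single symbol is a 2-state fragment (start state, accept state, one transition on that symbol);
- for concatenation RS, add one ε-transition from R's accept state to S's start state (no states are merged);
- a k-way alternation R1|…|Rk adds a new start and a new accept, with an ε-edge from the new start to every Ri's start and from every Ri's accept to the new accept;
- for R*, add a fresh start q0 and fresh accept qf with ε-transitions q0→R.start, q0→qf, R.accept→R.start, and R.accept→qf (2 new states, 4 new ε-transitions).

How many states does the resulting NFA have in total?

By structural recursion:
Each of the 6 symbol leaves contributes a 2-state fragment.
  bc → 4 states
  (bc)* → 6 states
  a ∪ c → 6 states
  (a ∪ c)* → 8 states
  (a ∪ c)*c → 10 states
  ((a ∪ c)*c)* → 12 states
  (bc)* ∪ ((a ∪ c)*c)* ∪ b → 22 states

22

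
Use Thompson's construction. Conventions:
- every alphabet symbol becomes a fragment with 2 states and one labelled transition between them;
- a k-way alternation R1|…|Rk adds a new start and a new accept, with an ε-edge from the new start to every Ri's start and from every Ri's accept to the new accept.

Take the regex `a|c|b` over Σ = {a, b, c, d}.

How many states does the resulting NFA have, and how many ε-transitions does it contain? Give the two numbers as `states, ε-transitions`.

Per subexpression:
Each of the 3 symbol leaves contributes 2 states and 0 ε-transitions.
  a|c|b — 8 states, 6 ε-transitions

8, 6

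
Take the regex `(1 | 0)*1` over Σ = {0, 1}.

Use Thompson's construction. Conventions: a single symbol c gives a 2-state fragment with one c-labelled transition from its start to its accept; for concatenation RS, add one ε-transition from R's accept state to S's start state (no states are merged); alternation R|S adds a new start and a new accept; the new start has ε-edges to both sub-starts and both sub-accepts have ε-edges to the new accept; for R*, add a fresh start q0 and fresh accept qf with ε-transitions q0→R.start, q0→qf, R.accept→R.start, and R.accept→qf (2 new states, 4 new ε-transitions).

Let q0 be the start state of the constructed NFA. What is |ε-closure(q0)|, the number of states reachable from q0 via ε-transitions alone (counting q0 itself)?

6

Let C(F) = |ε-closure(F.start)| within fragment F, and note whether F accepts ε. Symbol fragments have C = 1 and do not accept ε. Then:
  1 | 0 : C = 1 + 1 + 1 = 3 (the new accept is not ε-reachable since no branch accepts ε)
  (1 | 0)* : new start has ε-edges to the inner start and to the new accept, so C = 2 + 3 = 5
  (1 | 0)*1 : the left operand accepts ε, so the closure extends into the next operand (via the concat ε-link); C = 5 + 1 = 6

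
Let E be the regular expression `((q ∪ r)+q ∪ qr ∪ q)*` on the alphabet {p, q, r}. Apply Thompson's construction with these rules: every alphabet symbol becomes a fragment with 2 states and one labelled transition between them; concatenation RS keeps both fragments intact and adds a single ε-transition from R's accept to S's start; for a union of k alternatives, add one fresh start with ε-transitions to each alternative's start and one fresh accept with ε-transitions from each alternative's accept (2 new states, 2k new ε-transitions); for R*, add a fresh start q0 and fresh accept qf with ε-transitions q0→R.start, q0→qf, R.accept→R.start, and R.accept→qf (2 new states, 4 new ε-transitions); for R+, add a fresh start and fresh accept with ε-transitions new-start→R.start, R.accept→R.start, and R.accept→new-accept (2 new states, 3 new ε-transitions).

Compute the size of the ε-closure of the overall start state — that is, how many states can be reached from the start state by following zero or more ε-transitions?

Work bottom-up. For each fragment F, track |ε-closure(F.start)| and whether F's accept lies in that closure (i.e. whether F accepts ε). A single-symbol fragment has closure size 1 and does not accept ε.
  q ∪ r — |ε-closure| = 1 + 1 + 1 = 3 (the new accept is not ε-reachable since no branch accepts ε)
  (q ∪ r)+ — new start ε-reaches only the body's start; the new accept needs a symbol first: |ε-closure| = 1 + 3 = 4
  (q ∪ r)+q — |ε-closure| equals the left operand's closure size = 4 (its accept is not ε-reachable, so the closure stops there)
  qr — |ε-closure| equals the left operand's closure size = 1 (its accept is not ε-reachable, so the closure stops there)
  (q ∪ r)+q ∪ qr ∪ q — |ε-closure| = 1 + 4 + 1 + 1 = 7 (the new accept is not ε-reachable since no branch accepts ε)
  ((q ∪ r)+q ∪ qr ∪ q)* — new start has ε-edges to the inner start and to the new accept, so |ε-closure| = 2 + 7 = 9

9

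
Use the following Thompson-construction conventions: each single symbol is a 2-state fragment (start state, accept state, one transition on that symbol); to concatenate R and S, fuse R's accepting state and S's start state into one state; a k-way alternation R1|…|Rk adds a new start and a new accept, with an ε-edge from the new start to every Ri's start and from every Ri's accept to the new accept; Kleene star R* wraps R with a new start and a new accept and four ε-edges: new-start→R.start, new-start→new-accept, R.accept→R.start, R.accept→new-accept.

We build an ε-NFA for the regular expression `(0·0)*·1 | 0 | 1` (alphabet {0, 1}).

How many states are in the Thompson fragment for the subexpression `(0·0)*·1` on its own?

6

Fragment for `(0·0)*·1`:
Each of the 3 symbol leaves contributes a 2-state fragment.
  0·0 : 3 states
  (0·0)* : 5 states
  (0·0)*·1 : 6 states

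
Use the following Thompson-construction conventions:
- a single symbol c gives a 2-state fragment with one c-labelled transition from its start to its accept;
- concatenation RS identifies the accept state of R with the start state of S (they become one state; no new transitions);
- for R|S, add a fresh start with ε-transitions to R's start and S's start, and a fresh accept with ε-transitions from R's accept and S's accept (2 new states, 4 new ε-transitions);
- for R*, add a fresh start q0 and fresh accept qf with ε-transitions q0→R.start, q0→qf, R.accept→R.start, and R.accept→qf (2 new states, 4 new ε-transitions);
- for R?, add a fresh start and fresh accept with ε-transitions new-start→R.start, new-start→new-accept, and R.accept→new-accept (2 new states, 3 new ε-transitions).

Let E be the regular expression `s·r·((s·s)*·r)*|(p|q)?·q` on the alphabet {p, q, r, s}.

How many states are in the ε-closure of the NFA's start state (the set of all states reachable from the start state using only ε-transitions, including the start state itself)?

Work bottom-up. For each fragment F, track |ε-closure(F.start)| and whether F's accept lies in that closure (i.e. whether F accepts ε). A single-symbol fragment has closure size 1 and does not accept ε.
  s·s → C equals the left operand's closure size = 1 (its accept is not ε-reachable, so the closure stops there)
  (s·s)* → the star's fresh start ε-reaches both the body's start and the fresh accept: C = 2 + 1 = 3
  (s·s)*·r → the left operand accepts ε, so the closure extends into the next operand (the shared merged state is already counted); C = 3 + (1−1) = 3
  ((s·s)*·r)* → C = 1 (new start) + 3 (body) + 1 (new accept) = 5
  s·r·((s·s)*·r)* → C equals the left operand's closure size = 1 (its accept is not ε-reachable, so the closure stops there)
  p|q → new start ε-reaches every alternative's start; none of them accept ε, so the new accept is not reached: C = 1 + 1 + 1 = 3
  (p|q)? → C = 1 (new start) + 3 (body) + 1 (new accept, via ε) = 5
  (p|q)?·q → the left operand accepts ε, so the closure extends into the next operand (the shared merged state is already counted); C = 5 + (1−1) = 5
  s·r·((s·s)*·r)*|(p|q)?·q → new start ε-reaches every alternative's start; none of them accept ε, so the new accept is not reached: C = 1 + 1 + 5 = 7

7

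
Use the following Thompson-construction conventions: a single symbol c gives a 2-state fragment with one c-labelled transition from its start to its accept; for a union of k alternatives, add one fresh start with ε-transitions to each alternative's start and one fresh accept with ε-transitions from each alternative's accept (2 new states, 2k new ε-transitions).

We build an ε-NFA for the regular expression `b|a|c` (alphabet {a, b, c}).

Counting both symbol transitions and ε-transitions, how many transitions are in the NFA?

9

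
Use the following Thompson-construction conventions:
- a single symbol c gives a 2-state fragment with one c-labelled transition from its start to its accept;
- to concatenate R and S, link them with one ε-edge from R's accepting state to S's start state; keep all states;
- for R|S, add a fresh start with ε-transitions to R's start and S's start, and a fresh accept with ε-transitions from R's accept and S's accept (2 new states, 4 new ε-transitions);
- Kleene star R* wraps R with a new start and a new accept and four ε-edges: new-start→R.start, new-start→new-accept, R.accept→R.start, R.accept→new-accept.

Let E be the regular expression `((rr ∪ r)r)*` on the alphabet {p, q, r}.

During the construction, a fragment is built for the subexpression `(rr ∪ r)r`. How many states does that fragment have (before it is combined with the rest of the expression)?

10

Fragment for `(rr ∪ r)r`:
Each of the 4 symbol leaves contributes a 2-state fragment.
  rr — 4 states
  rr ∪ r — 8 states
  (rr ∪ r)r — 10 states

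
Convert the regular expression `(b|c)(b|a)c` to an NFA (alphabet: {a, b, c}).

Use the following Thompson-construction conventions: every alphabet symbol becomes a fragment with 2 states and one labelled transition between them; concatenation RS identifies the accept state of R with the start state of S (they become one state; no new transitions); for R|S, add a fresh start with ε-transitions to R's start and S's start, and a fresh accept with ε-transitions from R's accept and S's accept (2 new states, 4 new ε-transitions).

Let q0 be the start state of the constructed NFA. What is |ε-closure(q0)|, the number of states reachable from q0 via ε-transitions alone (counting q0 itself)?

3

Compute the ε-closure size of each fragment's start state recursively; a symbol fragment's start has no outgoing ε-edge, so its closure is just itself (size 1).
  b|c : new start ε-reaches every alternative's start; none of them accept ε, so the new accept is not reached: |ε-closure| = 1 + 1 + 1 = 3
  b|a : |ε-closure| = 1 + 1 + 1 = 3 (the new accept is not ε-reachable since no branch accepts ε)
  (b|c)(b|a)c : |ε-closure| equals the left operand's closure size = 3 (its accept is not ε-reachable, so the closure stops there)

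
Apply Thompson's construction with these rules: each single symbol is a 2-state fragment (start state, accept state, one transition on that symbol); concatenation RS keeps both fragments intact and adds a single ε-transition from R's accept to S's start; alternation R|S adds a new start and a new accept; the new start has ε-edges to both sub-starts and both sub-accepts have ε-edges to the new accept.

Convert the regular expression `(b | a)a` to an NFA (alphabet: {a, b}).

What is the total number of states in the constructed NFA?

8

Bottom-up over the parse tree:
Each of the 3 symbol leaves contributes a 2-state fragment.
  b | a — 6 states
  (b | a)a — 8 states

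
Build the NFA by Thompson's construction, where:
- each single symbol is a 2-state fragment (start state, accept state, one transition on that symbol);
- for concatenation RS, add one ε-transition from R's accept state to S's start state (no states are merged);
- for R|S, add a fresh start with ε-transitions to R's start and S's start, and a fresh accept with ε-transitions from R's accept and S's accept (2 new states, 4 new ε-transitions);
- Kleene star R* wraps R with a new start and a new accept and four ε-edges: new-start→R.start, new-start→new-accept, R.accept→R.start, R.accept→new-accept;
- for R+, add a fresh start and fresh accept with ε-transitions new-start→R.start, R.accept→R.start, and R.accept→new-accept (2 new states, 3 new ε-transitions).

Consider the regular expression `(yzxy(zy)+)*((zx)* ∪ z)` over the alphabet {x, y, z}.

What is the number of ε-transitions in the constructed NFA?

22

Per subexpression:
Each of the 9 symbol leaves contributes 0 ε-transitions.
  zy — 1 ε-transition
  (zy)+ — 4 ε-transitions
  yzxy(zy)+ — 8 ε-transitions
  (yzxy(zy)+)* — 12 ε-transitions
  zx — 1 ε-transition
  (zx)* — 5 ε-transitions
  (zx)* ∪ z — 9 ε-transitions
  (yzxy(zy)+)*((zx)* ∪ z) — 22 ε-transitions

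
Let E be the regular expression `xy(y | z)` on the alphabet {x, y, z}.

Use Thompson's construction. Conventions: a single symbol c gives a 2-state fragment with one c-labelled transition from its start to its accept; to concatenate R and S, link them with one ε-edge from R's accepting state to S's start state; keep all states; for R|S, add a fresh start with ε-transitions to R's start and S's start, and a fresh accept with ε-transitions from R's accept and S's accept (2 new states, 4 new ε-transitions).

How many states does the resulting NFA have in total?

10

By structural recursion:
Each of the 4 symbol leaves contributes a 2-state fragment.
  y | z = 6 states
  xy(y | z) = 10 states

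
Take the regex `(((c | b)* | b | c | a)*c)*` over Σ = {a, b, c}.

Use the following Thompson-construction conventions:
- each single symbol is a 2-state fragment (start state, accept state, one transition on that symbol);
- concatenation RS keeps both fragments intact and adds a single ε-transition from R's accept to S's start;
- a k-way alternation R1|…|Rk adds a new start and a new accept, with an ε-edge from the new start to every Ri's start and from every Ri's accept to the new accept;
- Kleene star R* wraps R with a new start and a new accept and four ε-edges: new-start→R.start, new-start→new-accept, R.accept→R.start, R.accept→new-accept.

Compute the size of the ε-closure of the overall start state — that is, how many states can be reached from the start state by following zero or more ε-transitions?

15

Let C(F) = |ε-closure(F.start)| within fragment F, and note whether F accepts ε. Symbol fragments have C = 1 and do not accept ε. Then:
  c | b : C = 1 + 1 + 1 = 3 (the new accept is not ε-reachable since no branch accepts ε)
  (c | b)* : C = 1 (new start) + 3 (body) + 1 (new accept) = 5
  (c | b)* | b | c | a : new start ε-reaches every alternative's start; at least one alternative accepts ε, so the union's new accept is reached too: C = 1 + 5 + 1 + 1 + 1 + 1 = 10
  ((c | b)* | b | c | a)* : C = 1 (new start) + 10 (body) + 1 (new accept) = 12
  ((c | b)* | b | c | a)*c : the left operand accepts ε, so the closure extends into the next operand (via the concat ε-link); C = 12 + 1 = 13
  (((c | b)* | b | c | a)*c)* : the star's fresh start ε-reaches both the body's start and the fresh accept: C = 2 + 13 = 15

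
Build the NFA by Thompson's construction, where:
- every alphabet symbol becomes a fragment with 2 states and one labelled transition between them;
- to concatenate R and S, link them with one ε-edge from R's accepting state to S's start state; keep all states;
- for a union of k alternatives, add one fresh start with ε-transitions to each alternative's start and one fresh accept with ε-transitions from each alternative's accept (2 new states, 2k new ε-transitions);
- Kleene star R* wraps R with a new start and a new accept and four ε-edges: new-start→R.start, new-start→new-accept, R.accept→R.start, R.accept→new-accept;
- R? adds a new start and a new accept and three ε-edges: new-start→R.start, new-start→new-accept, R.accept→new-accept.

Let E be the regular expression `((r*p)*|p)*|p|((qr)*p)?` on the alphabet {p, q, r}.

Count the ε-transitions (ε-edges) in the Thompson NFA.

Bottom-up over the parse tree:
Each of the 7 symbol leaves contributes 0 ε-transitions.
  r* = 4 ε-transitions
  r*p = 5 ε-transitions
  (r*p)* = 9 ε-transitions
  (r*p)*|p = 13 ε-transitions
  ((r*p)*|p)* = 17 ε-transitions
  qr = 1 ε-transition
  (qr)* = 5 ε-transitions
  (qr)*p = 6 ε-transitions
  ((qr)*p)? = 9 ε-transitions
  ((r*p)*|p)*|p|((qr)*p)? = 32 ε-transitions

32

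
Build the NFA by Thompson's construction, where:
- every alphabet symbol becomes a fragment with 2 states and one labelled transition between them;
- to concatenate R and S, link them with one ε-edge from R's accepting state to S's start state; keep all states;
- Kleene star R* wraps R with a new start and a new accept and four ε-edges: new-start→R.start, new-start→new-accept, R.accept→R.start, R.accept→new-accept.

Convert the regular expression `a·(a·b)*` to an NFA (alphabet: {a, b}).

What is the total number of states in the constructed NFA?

Bottom-up over the parse tree:
Each of the 3 symbol leaves contributes a 2-state fragment.
  a·b = 4 states
  (a·b)* = 6 states
  a·(a·b)* = 8 states

8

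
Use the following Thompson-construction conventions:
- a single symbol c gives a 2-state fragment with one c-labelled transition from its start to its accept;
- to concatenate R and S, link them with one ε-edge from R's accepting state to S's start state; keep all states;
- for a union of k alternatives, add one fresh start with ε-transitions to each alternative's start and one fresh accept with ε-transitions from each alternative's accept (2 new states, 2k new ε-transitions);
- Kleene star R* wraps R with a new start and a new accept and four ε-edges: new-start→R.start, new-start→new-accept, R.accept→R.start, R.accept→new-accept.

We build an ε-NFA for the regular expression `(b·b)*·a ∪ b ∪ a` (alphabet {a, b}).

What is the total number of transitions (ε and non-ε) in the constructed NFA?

17

Recursing over subexpressions:
Each of the 5 symbol leaves contributes 1 transition (1 symbol, 0 ε).
  b·b = 3 transitions (2 symbol, 1 ε)
  (b·b)* = 7 transitions (2 symbol, 5 ε)
  (b·b)*·a = 9 transitions (3 symbol, 6 ε)
  (b·b)*·a ∪ b ∪ a = 17 transitions (5 symbol, 12 ε)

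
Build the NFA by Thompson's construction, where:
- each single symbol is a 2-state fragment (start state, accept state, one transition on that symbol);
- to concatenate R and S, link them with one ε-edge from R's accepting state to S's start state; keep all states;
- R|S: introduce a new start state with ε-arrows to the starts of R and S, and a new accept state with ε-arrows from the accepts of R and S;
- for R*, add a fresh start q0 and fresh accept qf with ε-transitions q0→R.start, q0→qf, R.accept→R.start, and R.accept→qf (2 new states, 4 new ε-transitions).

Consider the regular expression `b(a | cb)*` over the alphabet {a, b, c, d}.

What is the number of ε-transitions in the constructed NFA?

10

Bottom-up over the parse tree:
Each of the 4 symbol leaves contributes 0 ε-transitions.
  cb : 1 ε-transition
  a | cb : 5 ε-transitions
  (a | cb)* : 9 ε-transitions
  b(a | cb)* : 10 ε-transitions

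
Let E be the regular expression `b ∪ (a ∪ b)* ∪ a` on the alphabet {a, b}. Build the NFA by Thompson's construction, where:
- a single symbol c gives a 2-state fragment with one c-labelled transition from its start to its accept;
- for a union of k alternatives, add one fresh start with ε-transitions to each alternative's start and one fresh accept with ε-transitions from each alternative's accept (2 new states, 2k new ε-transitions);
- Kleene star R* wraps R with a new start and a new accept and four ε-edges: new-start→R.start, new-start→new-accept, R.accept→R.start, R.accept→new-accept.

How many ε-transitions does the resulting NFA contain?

Bottom-up over the parse tree:
Each of the 4 symbol leaves contributes 0 ε-transitions.
  a ∪ b = 4 ε-transitions
  (a ∪ b)* = 8 ε-transitions
  b ∪ (a ∪ b)* ∪ a = 14 ε-transitions

14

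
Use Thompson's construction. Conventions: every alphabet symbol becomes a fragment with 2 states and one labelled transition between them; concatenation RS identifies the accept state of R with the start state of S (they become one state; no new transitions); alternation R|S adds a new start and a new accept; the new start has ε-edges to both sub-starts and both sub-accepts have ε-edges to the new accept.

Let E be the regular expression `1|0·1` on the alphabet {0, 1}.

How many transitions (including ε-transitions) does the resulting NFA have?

7

By structural recursion:
Each of the 3 symbol leaves contributes 1 transition (1 symbol, 0 ε).
  0·1 = 2 transitions (2 symbol, 0 ε)
  1|0·1 = 7 transitions (3 symbol, 4 ε)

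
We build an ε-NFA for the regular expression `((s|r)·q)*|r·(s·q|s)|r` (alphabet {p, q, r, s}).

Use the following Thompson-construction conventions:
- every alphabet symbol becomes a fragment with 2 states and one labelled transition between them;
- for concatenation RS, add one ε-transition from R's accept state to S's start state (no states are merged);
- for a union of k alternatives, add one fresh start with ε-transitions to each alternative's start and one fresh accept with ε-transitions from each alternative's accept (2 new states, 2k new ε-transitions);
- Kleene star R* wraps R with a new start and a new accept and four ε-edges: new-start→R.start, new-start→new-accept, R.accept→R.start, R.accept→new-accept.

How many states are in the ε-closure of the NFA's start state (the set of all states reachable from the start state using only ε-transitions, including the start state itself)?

Work bottom-up. For each fragment F, track |ε-closure(F.start)| and whether F's accept lies in that closure (i.e. whether F accepts ε). A single-symbol fragment has closure size 1 and does not accept ε.
  s|r → new start ε-reaches every alternative's start; none of them accept ε, so the new accept is not reached: C = 1 + 1 + 1 = 3
  (s|r)·q → C equals the left operand's closure size = 3 (its accept is not ε-reachable, so the closure stops there)
  ((s|r)·q)* → the star's fresh start ε-reaches both the body's start and the fresh accept: C = 2 + 3 = 5
  s·q → C equals the left operand's closure size = 1 (its accept is not ε-reachable, so the closure stops there)
  s·q|s → new start ε-reaches every alternative's start; none of them accept ε, so the new accept is not reached: C = 1 + 1 + 1 = 3
  r·(s·q|s) → C equals the left operand's closure size = 1 (its accept is not ε-reachable, so the closure stops there)
  ((s|r)·q)*|r·(s·q|s)|r → C = 1 (new start) + (5 + 1 + 1) + 1 (new accept, since some branch ε-reaches its own accept) = 9

9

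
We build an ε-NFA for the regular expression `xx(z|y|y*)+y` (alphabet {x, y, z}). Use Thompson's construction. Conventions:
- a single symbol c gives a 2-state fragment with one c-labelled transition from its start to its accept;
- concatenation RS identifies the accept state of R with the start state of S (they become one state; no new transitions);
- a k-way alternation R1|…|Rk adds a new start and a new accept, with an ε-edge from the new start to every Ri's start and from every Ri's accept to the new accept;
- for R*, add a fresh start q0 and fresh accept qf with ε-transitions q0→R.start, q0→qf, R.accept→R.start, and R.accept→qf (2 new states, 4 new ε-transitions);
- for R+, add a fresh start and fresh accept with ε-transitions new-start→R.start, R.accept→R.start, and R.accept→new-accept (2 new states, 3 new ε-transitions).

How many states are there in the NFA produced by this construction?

15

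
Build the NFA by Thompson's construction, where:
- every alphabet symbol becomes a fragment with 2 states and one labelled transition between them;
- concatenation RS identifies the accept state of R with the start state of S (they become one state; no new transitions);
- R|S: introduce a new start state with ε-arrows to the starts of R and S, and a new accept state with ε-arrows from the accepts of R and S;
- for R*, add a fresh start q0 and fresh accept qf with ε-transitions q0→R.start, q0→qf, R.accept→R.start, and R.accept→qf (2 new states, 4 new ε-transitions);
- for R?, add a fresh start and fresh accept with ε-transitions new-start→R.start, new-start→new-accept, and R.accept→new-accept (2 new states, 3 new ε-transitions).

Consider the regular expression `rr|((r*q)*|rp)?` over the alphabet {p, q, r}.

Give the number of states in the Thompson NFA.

19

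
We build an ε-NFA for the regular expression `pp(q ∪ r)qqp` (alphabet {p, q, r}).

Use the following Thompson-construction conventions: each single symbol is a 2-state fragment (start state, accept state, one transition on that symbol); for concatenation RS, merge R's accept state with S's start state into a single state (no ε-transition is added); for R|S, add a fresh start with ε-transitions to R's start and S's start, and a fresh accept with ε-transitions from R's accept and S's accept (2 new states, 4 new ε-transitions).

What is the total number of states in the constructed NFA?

11

Bottom-up over the parse tree:
Each of the 7 symbol leaves contributes a 2-state fragment.
  q ∪ r : 6 states
  pp(q ∪ r)qqp : 11 states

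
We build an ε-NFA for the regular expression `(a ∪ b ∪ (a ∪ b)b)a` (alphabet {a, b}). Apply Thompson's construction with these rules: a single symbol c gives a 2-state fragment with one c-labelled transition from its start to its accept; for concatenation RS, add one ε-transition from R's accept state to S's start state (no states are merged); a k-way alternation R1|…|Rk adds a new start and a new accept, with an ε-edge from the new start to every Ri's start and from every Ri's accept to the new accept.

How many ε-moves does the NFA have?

12

Recursing over subexpressions:
Each of the 6 symbol leaves contributes 0 ε-transitions.
  a ∪ b = 4 ε-transitions
  (a ∪ b)b = 5 ε-transitions
  a ∪ b ∪ (a ∪ b)b = 11 ε-transitions
  (a ∪ b ∪ (a ∪ b)b)a = 12 ε-transitions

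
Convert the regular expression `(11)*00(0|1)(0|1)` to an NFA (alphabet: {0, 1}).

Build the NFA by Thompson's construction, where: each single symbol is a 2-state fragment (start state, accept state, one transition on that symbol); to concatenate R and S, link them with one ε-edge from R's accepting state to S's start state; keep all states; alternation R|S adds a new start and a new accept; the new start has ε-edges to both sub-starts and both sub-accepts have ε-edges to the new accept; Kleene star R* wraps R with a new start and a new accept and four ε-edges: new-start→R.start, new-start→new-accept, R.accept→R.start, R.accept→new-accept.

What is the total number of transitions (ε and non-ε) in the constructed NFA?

25

Bottom-up over the parse tree:
Each of the 8 symbol leaves contributes 1 transition (1 symbol, 0 ε).
  11 → 3 transitions (2 symbol, 1 ε)
  (11)* → 7 transitions (2 symbol, 5 ε)
  0|1 → 6 transitions (2 symbol, 4 ε)
  0|1 → 6 transitions (2 symbol, 4 ε)
  (11)*00(0|1)(0|1) → 25 transitions (8 symbol, 17 ε)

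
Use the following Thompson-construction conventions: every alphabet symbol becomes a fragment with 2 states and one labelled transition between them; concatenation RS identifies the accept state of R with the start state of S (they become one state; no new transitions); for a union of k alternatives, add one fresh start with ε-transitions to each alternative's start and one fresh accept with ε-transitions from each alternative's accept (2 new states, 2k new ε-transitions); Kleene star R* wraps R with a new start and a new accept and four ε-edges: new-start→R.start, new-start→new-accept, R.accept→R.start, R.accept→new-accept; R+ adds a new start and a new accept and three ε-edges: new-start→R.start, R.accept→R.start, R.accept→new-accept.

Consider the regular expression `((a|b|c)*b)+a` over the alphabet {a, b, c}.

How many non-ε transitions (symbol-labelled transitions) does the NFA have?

Bottom-up over the parse tree:
Each of the 5 symbol leaves contributes exactly 1 symbol transition.
  a|b|c : 3 symbol transitions
  (a|b|c)* : 3 symbol transitions
  (a|b|c)*b : 4 symbol transitions
  ((a|b|c)*b)+ : 4 symbol transitions
  ((a|b|c)*b)+a : 5 symbol transitions

5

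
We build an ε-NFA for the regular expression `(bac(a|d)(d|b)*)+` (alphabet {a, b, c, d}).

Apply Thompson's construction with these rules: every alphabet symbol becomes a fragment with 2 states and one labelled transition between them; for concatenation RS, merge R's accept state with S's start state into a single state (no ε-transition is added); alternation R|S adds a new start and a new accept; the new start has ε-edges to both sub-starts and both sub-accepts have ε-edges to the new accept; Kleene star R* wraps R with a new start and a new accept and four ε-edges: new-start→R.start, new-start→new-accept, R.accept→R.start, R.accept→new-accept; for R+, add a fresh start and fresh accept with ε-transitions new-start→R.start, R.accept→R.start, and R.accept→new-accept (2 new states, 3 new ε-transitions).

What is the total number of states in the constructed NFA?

18

Per subexpression:
Each of the 7 symbol leaves contributes a 2-state fragment.
  a|d — 6 states
  d|b — 6 states
  (d|b)* — 8 states
  bac(a|d)(d|b)* — 16 states
  (bac(a|d)(d|b)*)+ — 18 states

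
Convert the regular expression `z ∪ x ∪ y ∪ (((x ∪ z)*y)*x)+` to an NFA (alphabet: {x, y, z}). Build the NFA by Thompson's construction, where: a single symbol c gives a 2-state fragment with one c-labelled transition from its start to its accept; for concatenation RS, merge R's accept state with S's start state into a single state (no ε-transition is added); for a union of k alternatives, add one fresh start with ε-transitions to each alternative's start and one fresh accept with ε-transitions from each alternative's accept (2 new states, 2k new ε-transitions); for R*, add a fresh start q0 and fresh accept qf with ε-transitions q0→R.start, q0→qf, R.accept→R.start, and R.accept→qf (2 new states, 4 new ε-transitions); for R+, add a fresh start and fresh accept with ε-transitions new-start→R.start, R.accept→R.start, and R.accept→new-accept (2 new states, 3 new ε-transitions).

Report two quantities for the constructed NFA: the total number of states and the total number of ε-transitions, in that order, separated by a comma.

Building bottom-up:
Each of the 7 symbol leaves contributes 2 states and 0 ε-transitions.
  x ∪ z = 6 states, 4 ε-transitions
  (x ∪ z)* = 8 states, 8 ε-transitions
  (x ∪ z)*y = 9 states, 8 ε-transitions
  ((x ∪ z)*y)* = 11 states, 12 ε-transitions
  ((x ∪ z)*y)*x = 12 states, 12 ε-transitions
  (((x ∪ z)*y)*x)+ = 14 states, 15 ε-transitions
  z ∪ x ∪ y ∪ (((x ∪ z)*y)*x)+ = 22 states, 23 ε-transitions

22, 23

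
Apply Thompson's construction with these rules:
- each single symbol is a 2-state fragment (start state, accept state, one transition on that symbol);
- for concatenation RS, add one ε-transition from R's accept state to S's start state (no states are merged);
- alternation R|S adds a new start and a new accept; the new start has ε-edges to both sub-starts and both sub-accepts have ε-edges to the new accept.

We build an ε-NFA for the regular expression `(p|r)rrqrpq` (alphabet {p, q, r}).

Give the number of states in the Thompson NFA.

Per subexpression:
Each of the 8 symbol leaves contributes a 2-state fragment.
  p|r — 6 states
  (p|r)rrqrpq — 18 states

18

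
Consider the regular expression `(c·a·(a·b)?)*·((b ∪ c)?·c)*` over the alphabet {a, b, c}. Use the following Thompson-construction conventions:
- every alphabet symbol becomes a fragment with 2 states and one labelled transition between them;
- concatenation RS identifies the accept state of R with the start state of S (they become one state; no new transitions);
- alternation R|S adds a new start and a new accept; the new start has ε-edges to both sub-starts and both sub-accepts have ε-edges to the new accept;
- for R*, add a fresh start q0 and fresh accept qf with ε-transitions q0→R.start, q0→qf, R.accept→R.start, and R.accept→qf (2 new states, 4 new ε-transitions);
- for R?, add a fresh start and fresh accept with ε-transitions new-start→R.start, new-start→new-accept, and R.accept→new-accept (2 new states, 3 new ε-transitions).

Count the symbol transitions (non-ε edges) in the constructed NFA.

7

Recursing over subexpressions:
Each of the 7 symbol leaves contributes exactly 1 symbol transition.
  a·b — 2 symbol transitions
  (a·b)? — 2 symbol transitions
  c·a·(a·b)? — 4 symbol transitions
  (c·a·(a·b)?)* — 4 symbol transitions
  b ∪ c — 2 symbol transitions
  (b ∪ c)? — 2 symbol transitions
  (b ∪ c)?·c — 3 symbol transitions
  ((b ∪ c)?·c)* — 3 symbol transitions
  (c·a·(a·b)?)*·((b ∪ c)?·c)* — 7 symbol transitions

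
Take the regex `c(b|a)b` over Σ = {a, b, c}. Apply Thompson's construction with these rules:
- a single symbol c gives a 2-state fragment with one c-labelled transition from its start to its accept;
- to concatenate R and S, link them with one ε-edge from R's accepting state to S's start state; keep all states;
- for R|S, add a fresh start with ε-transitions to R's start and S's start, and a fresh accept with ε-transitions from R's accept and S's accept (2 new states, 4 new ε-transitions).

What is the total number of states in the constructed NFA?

10

By structural recursion:
Each of the 4 symbol leaves contributes a 2-state fragment.
  b|a : 6 states
  c(b|a)b : 10 states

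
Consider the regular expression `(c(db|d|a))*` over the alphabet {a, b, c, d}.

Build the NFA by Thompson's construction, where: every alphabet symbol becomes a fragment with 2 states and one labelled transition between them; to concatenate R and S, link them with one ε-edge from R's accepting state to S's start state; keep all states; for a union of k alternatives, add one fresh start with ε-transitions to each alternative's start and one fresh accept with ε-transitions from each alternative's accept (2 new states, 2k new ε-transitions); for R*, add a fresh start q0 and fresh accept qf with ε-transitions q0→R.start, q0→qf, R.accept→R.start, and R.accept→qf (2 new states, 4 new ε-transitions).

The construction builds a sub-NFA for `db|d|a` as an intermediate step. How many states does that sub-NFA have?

10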